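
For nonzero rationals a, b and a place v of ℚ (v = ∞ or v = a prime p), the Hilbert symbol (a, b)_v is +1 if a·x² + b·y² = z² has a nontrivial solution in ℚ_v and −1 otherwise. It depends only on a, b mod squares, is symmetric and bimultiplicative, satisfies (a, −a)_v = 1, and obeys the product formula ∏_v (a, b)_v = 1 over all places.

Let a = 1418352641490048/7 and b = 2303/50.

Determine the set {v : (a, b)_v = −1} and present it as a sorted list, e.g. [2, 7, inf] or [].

(a, b) ≡ (673134, 94) mod (ℚ^×)²; places V = {2, 3, 5, 7, 11, 17, 19, 31, 47, ∞}.
(a,b)_5: α=0, u≡4; β=-2, v≡4 (mod 5); (4|5)=+1, (4|5)=+1; sign (−1)^0·+1^-2·+1^0 = +1.
(a,b)_7: α=-1, u≡5; β=2, v≡5 (mod 7); (5|7)=-1, (5|7)=-1; sign (−1)^0·-1^2·-1^-1 = -1.
(a,b)_19: α=2, u≡3; β=0, v≡13 (mod 19); (3|19)=-1, (13|19)=-1; sign (−1)^0·-1^0·-1^2 = +1.
(a,b)_3: α=1, u≡2; β=0, v≡1 (mod 3); (2|3)=-1, (1|3)=+1; sign (−1)^0·-1^0·+1^1 = +1.
(a,b)_31: α=1, u≡2; β=0, v≡7 (mod 31); (2|31)=+1, (7|31)=+1; sign (−1)^0·+1^0·+1^1 = +1.
(a,b)_∞: sgn(673134)=+, sgn(94)=+, so +1.
(a,b)_47: α=3, u≡17; β=1, v≡32 (mod 47); (17|47)=+1, (32|47)=+1; sign (−1)^1·+1^1·+1^3 = -1.
(a,b)_11: α=1, u≡4; β=0, v≡8 (mod 11); (4|11)=+1, (8|11)=-1; sign (−1)^0·+1^0·-1^1 = -1.
(a,b)_2: α=7, β=-1; u≡7, v≡7 (mod 8); ε(u)ε(v)=1·1, αω(v)=7·0, βω(u)=-1·0; sum ≡ 1  ⇒  -1.
(a,b)_17: α=2, u≡1; β=0, v≡9 (mod 17); (1|17)=+1, (9|17)=+1; sign (−1)^0·+1^0·+1^2 = +1.
Ram(673134, 94) = {2, 7, 11, 47}; no ℚ_2-point on the conic.

[2, 7, 11, 47]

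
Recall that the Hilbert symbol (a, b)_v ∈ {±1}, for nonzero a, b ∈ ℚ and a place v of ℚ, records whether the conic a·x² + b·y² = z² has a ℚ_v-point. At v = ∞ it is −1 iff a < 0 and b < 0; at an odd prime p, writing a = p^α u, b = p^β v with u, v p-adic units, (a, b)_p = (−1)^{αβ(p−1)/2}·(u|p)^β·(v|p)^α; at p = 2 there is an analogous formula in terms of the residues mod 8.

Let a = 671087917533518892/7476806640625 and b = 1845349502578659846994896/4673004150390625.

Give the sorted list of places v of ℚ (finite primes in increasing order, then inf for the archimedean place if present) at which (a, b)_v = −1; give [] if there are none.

[23, 41]

(a, b) ≡ (13547, 24149) mod (ℚ^×)²; places V = {2, 3, 5, 7, 11, 17, 19, 23, 31, 41, ∞}.
(a,b)_5: α=-16, u≡3; β=-20, v≡4 (mod 5); (3|5)=-1, (4|5)=+1; sign (−1)^0·-1^-20·+1^-16 = +1.
(a,b)_∞: sgn(13547)=+, sgn(24149)=+, so +1.
(a,b)_2: α=2, β=4; u≡3, v≡5 (mod 8); ε(u)ε(v)=1·0, αω(v)=2·1, βω(u)=4·1; sum ≡ 0  ⇒  +1.
(a,b)_23: α=1, u≡20; β=2, v≡10 (mod 23); (20|23)=-1, (10|23)=-1; sign (−1)^0·-1^2·-1^1 = -1.
(a,b)_3: α=6, u≡2; β=12, v≡2 (mod 3); (2|3)=-1, (2|3)=-1; sign (−1)^0·-1^12·-1^6 = +1.
(a,b)_11: α=2, u≡8; β=2, v≡1 (mod 11); (8|11)=-1, (1|11)=+1; sign (−1)^0·-1^2·+1^2 = +1.
(a,b)_7: α=-2, u≡4; β=-2, v≡5 (mod 7); (4|7)=+1, (5|7)=-1; sign (−1)^0·+1^-2·-1^-2 = +1.
(a,b)_41: α=2, u≡11; β=3, v≡24 (mod 41); (11|41)=-1, (24|41)=-1; sign (−1)^0·-1^3·-1^2 = -1.
(a,b)_31: α=1, u≡15; β=1, v≡16 (mod 31); (15|31)=-1, (16|31)=+1; sign (−1)^1·-1^1·+1^1 = +1.
(a,b)_17: α=4, u≡15; β=4, v≡2 (mod 17); (15|17)=+1, (2|17)=+1; sign (−1)^0·+1^4·+1^4 = +1.
(a,b)_19: α=1, u≡18; β=1, v≡16 (mod 19); (18|19)=-1, (16|19)=+1; sign (−1)^1·-1^1·+1^1 = +1.
(13547, 24149 / ℚ) ramifies at {23, 41}: a division algebra.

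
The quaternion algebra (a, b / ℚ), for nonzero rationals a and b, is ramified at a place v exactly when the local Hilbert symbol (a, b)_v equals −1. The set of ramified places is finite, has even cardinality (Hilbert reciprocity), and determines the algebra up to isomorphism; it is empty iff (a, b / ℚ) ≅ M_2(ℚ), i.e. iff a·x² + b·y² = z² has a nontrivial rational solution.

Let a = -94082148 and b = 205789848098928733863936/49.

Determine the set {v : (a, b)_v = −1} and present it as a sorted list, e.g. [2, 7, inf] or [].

[3, 17, 19, 31]

(a, b) ≡ (-290377, 45849) mod (ℚ^×)²; places V = {2, 3, 7, 17, 19, 29, 31, ∞}.
(a,b)_17: α=1, u≡4; β=3, v≡7 (mod 17); (4|17)=+1, (7|17)=-1; sign (−1)^0·+1^3·-1^1 = -1.
(a,b)_3: α=4, u≡2; β=3, v≡1 (mod 3); (2|3)=-1, (1|3)=+1; sign (−1)^0·-1^3·+1^4 = -1.
(a,b)_31: α=1, u≡23; β=3, v≡22 (mod 31); (23|31)=-1, (22|31)=-1; sign (−1)^1·-1^3·-1^1 = -1.
(a,b)_2: α=2, β=14; u≡7, v≡1 (mod 8); ε(u)ε(v)=1·0, αω(v)=2·0, βω(u)=14·0; sum ≡ 0  ⇒  +1.
(a,b)_19: α=1, u≡12; β=4, v≡13 (mod 19); (12|19)=-1, (13|19)=-1; sign (−1)^0·-1^4·-1^1 = -1.
(a,b)_∞: sgn(-290377)=−, sgn(45849)=+, so +1.
(a,b)_29: α=1, u≡18; β=3, v≡10 (mod 29); (18|29)=-1, (10|29)=-1; sign (−1)^0·-1^3·-1^1 = +1.
(a,b)_7: α=0, u≡1; β=-2, v≡6 (mod 7); (1|7)=+1, (6|7)=-1; sign (−1)^0·+1^-2·-1^0 = +1.
Ram(-290377, 45849) = {3, 17, 19, 31}; no ℚ_3-point on the conic.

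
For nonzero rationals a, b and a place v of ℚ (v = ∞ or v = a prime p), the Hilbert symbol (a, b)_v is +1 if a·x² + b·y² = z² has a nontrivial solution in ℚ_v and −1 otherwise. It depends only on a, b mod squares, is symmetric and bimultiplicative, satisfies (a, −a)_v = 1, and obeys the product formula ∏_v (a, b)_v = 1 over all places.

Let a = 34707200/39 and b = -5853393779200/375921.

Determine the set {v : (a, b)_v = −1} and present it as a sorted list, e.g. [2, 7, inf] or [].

[7, 13]

Mod squares: a ≡ 211497, b ≡ -269178. Check v ∈ {∞, 2, 3, 5, 7, 11, 13, 17, 19, 29}.
v=5: a=5^2·(≡2), b=5^2·(≡2) mod 5; (2|5)=-1, (2|5)=-1; (−1)^{2·2·2}·(-1)^2·(-1)^2 = +1.
v=∞: 211497 > 0 and -269178 < 0  ⇒  (a,b)_∞ = +1.
v=2: v_2(a)=8, v_2(b)=9; units ≡ 1, 3 (mod 8); ε·ε+αω+βω = 0·1+8·1+9·0 ≡ 0  ⇒  (a,b)_2 = +1.
v=19: a=19^0·(≡14), b=19^4·(≡13) mod 19; (14|19)=-1, (13|19)=-1; (−1)^{0·4·9}·(-1)^4·(-1)^0 = +1.
v=29: a=29^1·(≡26), b=29^1·(≡17) mod 29; (26|29)=-1, (17|29)=-1; (−1)^{1·1·14}·(-1)^1·(-1)^1 = +1.
v=11: a=11^1·(≡8), b=11^2·(≡5) mod 11; (8|11)=-1, (5|11)=+1; (−1)^{1·2·5}·(-1)^2·(+1)^1 = +1.
v=7: a=7^0·(≡6), b=7^-1·(≡2) mod 7; (6|7)=-1, (2|7)=+1; (−1)^{0·-1·3}·(-1)^-1·(+1)^0 = -1.
v=3: a=3^-1·(≡2), b=3^-5·(≡1) mod 3; (2|3)=-1, (1|3)=+1; (−1)^{-1·-5·1}·(-1)^-5·(+1)^-1 = +1.
v=13: a=13^-1·(≡7), b=13^-1·(≡4) mod 13; (7|13)=-1, (4|13)=+1; (−1)^{-1·-1·6}·(-1)^-1·(+1)^-1 = -1.
v=17: a=17^1·(≡14), b=17^-1·(≡6) mod 17; (14|17)=-1, (6|17)=-1; (−1)^{1·-1·8}·(-1)^-1·(-1)^1 = +1.
(211497, -269178 / ℚ) ramifies at {7, 13}: a division algebra.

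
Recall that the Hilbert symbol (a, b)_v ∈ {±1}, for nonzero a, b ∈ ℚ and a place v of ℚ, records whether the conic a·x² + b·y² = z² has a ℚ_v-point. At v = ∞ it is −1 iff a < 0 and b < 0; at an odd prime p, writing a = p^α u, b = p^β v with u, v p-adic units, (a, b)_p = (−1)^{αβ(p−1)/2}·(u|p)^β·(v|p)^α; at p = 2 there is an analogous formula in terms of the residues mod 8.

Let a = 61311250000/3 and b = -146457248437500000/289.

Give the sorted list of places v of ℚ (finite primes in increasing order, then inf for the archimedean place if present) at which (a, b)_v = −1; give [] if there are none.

Mod squares: a ≡ 15015, b ≡ -2310. Check v ∈ {∞, 2, 3, 5, 7, 11, 13, 17}.
v=11: a=11^1·(≡9), b=11^1·(≡2) mod 11; (9|11)=+1, (2|11)=-1; (−1)^{1·1·5}·(+1)^1·(-1)^1 = +1.
v=3: a=3^-1·(≡1), b=3^1·(≡1) mod 3; (1|3)=+1, (1|3)=+1; (−1)^{-1·1·1}·(+1)^1·(+1)^-1 = -1.
v=7: a=7^3·(≡3), b=7^5·(≡5) mod 7; (3|7)=-1, (5|7)=-1; (−1)^{3·5·3}·(-1)^5·(-1)^3 = -1.
v=2: v_2(a)=4, v_2(b)=5; units ≡ 7, 5 (mod 8); ε·ε+αω+βω = 1·0+4·1+5·0 ≡ 0  ⇒  (a,b)_2 = +1.
v=17: a=17^0·(≡15), b=17^-2·(≡4) mod 17; (15|17)=+1, (4|17)=+1; (−1)^{0·-2·8}·(+1)^-2·(+1)^0 = +1.
v=5: a=5^7·(≡3), b=5^11·(≡3) mod 5; (3|5)=-1, (3|5)=-1; (−1)^{7·11·2}·(-1)^11·(-1)^7 = +1.
v=∞: 15015 > 0 and -2310 < 0  ⇒  (a,b)_∞ = +1.
v=13: a=13^1·(≡11), b=13^2·(≡3) mod 13; (11|13)=-1, (3|13)=+1; (−1)^{1·2·6}·(-1)^2·(+1)^1 = +1.
Ram(15015, -2310) = {3, 7}; no ℚ_3-point on the conic.

[3, 7]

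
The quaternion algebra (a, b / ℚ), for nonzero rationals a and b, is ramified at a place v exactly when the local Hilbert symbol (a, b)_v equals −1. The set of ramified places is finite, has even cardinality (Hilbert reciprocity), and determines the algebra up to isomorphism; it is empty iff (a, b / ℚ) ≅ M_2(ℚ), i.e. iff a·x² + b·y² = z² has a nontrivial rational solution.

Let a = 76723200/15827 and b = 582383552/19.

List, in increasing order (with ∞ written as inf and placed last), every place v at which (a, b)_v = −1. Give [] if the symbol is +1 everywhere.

(a, b) ≡ (11951, 437) mod (ℚ^×)²; places V = {2, 3, 5, 7, 17, 19, 23, 37, ∞}.
(a,b)_3: α=4, u≡2; β=0, v≡2 (mod 3); (2|3)=-1, (2|3)=-1; sign (−1)^0·-1^0·-1^4 = +1.
(a,b)_5: α=2, u≡4; β=0, v≡3 (mod 5); (4|5)=+1, (3|5)=-1; sign (−1)^0·+1^0·-1^2 = +1.
(a,b)_7: α=-2, u≡1; β=0, v≡6 (mod 7); (1|7)=+1, (6|7)=-1; sign (−1)^0·+1^0·-1^-2 = +1.
(a,b)_19: α=-1, u≡18; β=-1, v≡17 (mod 19); (18|19)=-1, (17|19)=+1; sign (−1)^1·-1^-1·+1^-1 = +1.
(a,b)_37: α=1, u≡36; β=2, v≡1 (mod 37); (36|37)=+1, (1|37)=+1; sign (−1)^0·+1^2·+1^1 = +1.
(a,b)_2: α=10, β=6; u≡7, v≡5 (mod 8); ε(u)ε(v)=1·0, αω(v)=10·1, βω(u)=6·0; sum ≡ 0  ⇒  +1.
(a,b)_17: α=-1, u≡11; β=2, v≡11 (mod 17); (11|17)=-1, (11|17)=-1; sign (−1)^0·-1^2·-1^-1 = -1.
(a,b)_∞: sgn(11951)=+, sgn(437)=+, so +1.
(a,b)_23: α=0, u≡10; β=1, v≡11 (mod 23); (10|23)=-1, (11|23)=-1; sign (−1)^0·-1^1·-1^0 = -1.
(11951, 437 / ℚ) ramifies at {17, 23}: a division algebra.

[17, 23]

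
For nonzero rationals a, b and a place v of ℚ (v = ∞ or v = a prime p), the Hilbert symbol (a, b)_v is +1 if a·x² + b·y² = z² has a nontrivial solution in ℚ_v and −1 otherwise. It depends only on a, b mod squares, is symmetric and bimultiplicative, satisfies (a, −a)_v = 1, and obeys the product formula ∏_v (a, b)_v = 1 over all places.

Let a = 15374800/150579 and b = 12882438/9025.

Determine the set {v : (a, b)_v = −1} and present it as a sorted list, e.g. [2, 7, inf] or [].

(a, b) ≡ (1463, 1702) mod (ℚ^×)²; places V = {2, 3, 5, 7, 11, 13, 17, 19, 23, 29, 37, ∞}.
(a,b)_2: α=4, β=1; u≡7, v≡3 (mod 8); ε(u)ε(v)=1·1, αω(v)=4·1, βω(u)=1·0; sum ≡ 1  ⇒  -1.
(a,b)_11: α=-1, u≡9; β=0, v≡6 (mod 11); (9|11)=+1, (6|11)=-1; sign (−1)^0·+1^0·-1^-1 = -1.
(a,b)_19: α=1, u≡7; β=-2, v≡16 (mod 19); (7|19)=+1, (16|19)=+1; sign (−1)^0·+1^-2·+1^1 = +1.
(a,b)_13: α=-2, u≡11; β=0, v≡12 (mod 13); (11|13)=-1, (12|13)=+1; sign (−1)^0·-1^0·+1^-2 = +1.
(a,b)_3: α=-4, u≡2; β=2, v≡1 (mod 3); (2|3)=-1, (1|3)=+1; sign (−1)^0·-1^2·+1^-4 = +1.
(a,b)_29: α=0, u≡4; β=2, v≡1 (mod 29); (4|29)=+1, (1|29)=+1; sign (−1)^0·+1^2·+1^0 = +1.
(a,b)_37: α=0, u≡13; β=1, v≡11 (mod 37); (13|37)=-1, (11|37)=+1; sign (−1)^0·-1^1·+1^0 = -1.
(a,b)_∞: sgn(1463)=+, sgn(1702)=+, so +1.
(a,b)_17: α=2, u≡16; β=0, v≡13 (mod 17); (16|17)=+1, (13|17)=+1; sign (−1)^0·+1^0·+1^2 = +1.
(a,b)_23: α=0, u≡5; β=1, v≡19 (mod 23); (5|23)=-1, (19|23)=-1; sign (−1)^0·-1^1·-1^0 = -1.
(a,b)_5: α=2, u≡3; β=-2, v≡3 (mod 5); (3|5)=-1, (3|5)=-1; sign (−1)^0·-1^-2·-1^2 = +1.
(a,b)_7: α=1, u≡5; β=0, v≡1 (mod 7); (5|7)=-1, (1|7)=+1; sign (−1)^0·-1^0·+1^1 = +1.
(1463, 1702 / ℚ) ramifies at {2, 11, 23, 37}: a division algebra.

[2, 11, 23, 37]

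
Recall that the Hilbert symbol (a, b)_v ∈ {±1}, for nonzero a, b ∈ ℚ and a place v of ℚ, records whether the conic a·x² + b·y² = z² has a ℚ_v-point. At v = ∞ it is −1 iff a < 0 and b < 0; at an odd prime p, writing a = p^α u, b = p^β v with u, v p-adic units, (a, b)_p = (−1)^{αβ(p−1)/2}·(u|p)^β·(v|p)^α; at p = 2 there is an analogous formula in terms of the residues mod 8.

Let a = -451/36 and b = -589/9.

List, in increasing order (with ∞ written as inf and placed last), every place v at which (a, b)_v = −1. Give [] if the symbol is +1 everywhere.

(a, b) ≡ (-451, -589) mod (ℚ^×)²; places V = {2, 3, 11, 19, 31, 41, ∞}.
(a,b)_11: α=1, u≡1; β=0, v≡3 (mod 11); (1|11)=+1, (3|11)=+1; sign (−1)^0·+1^0·+1^1 = +1.
(a,b)_3: α=-2, u≡2; β=-2, v≡2 (mod 3); (2|3)=-1, (2|3)=-1; sign (−1)^0·-1^-2·-1^-2 = +1.
(a,b)_∞: sgn(-451)=−, sgn(-589)=−, so -1.
(a,b)_19: α=0, u≡7; β=1, v≡5 (mod 19); (7|19)=+1, (5|19)=+1; sign (−1)^0·+1^1·+1^0 = +1.
(a,b)_2: α=-2, β=0; u≡5, v≡3 (mod 8); ε(u)ε(v)=0·1, αω(v)=-2·1, βω(u)=0·1; sum ≡ 0  ⇒  +1.
(a,b)_31: α=0, u≡9; β=1, v≡22 (mod 31); (9|31)=+1, (22|31)=-1; sign (−1)^0·+1^1·-1^0 = +1.
(a,b)_41: α=1, u≡35; β=0, v≡12 (mod 41); (35|41)=-1, (12|41)=-1; sign (−1)^0·-1^0·-1^1 = -1.
(-451, -589 / ℚ) ramifies at {41, ∞}: a division algebra.

[41, inf]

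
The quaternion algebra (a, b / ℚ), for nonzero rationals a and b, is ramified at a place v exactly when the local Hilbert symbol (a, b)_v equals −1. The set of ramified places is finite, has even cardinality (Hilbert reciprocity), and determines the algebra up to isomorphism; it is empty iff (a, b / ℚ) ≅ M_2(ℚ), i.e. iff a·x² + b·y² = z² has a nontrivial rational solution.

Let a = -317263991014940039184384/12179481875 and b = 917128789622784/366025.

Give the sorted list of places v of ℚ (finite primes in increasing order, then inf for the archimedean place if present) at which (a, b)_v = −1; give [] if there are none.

[2, 11, 17, 23]

Mod squares: a ≡ -561, b ≡ 46. Check v ∈ {∞, 2, 3, 5, 11, 17, 19, 23}.
v=17: a=17^3·(≡9), b=17^2·(≡5) mod 17; (9|17)=+1, (5|17)=-1; (−1)^{3·2·8}·(+1)^2·(-1)^3 = -1.
v=11: a=11^-7·(≡3), b=11^-4·(≡8) mod 11; (3|11)=+1, (8|11)=-1; (−1)^{-7·-4·5}·(+1)^-4·(-1)^-7 = -1.
v=23: a=23^2·(≡11), b=23^1·(≡16) mod 23; (11|23)=-1, (16|23)=+1; (−1)^{2·1·11}·(-1)^1·(+1)^2 = -1.
v=3: a=3^9·(≡2), b=3^6·(≡1) mod 3; (2|3)=-1, (1|3)=+1; (−1)^{9·6·1}·(-1)^6·(+1)^9 = +1.
v=2: v_2(a)=34, v_2(b)=19; units ≡ 7, 7 (mod 8); ε·ε+αω+βω = 1·1+34·0+19·0 ≡ 1  ⇒  (a,b)_2 = -1.
v=∞: -561 < 0 and 46 > 0  ⇒  (a,b)_∞ = +1.
v=19: a=19^2·(≡17), b=19^2·(≡8) mod 19; (17|19)=+1, (8|19)=-1; (−1)^{2·2·9}·(+1)^2·(-1)^2 = +1.
v=5: a=5^-4·(≡1), b=5^-2·(≡4) mod 5; (1|5)=+1, (4|5)=+1; (−1)^{-4·-2·2}·(+1)^-2·(+1)^-4 = +1.
(-561, 46 / ℚ) ramifies at {2, 11, 17, 23}: a division algebra.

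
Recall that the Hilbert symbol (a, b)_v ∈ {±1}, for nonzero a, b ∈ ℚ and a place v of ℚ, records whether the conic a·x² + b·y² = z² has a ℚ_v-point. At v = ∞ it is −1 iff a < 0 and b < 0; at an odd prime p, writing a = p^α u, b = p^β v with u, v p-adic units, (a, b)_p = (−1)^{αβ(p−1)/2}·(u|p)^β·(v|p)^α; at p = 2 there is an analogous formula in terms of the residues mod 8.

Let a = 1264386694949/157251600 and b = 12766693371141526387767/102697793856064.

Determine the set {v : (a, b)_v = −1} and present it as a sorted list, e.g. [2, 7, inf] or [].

[31, 37]

Mod squares: a ≡ 26381, b ≡ 23. Check v ∈ {∞, 2, 3, 5, 7, 11, 19, 23, 29, 31, 37, 43}.
v=2: v_2(a)=-4, v_2(b)=-6; units ≡ 5, 7 (mod 8); ε·ε+αω+βω = 0·1+-4·0+-6·1 ≡ 0  ⇒  (a,b)_2 = +1.
v=3: a=3^-2·(≡2), b=3^2·(≡2) mod 3; (2|3)=-1, (2|3)=-1; (−1)^{-2·2·1}·(-1)^2·(-1)^-2 = +1.
v=37: a=37^1·(≡26), b=37^2·(≡31) mod 37; (26|37)=+1, (31|37)=-1; (−1)^{1·2·18}·(+1)^2·(-1)^1 = -1.
v=43: a=43^2·(≡2), b=43^4·(≡38) mod 43; (2|43)=-1, (38|43)=+1; (−1)^{2·4·21}·(-1)^4·(+1)^2 = +1.
v=∞: 26381 > 0 and 23 > 0  ⇒  (a,b)_∞ = +1.
v=7: a=7^2·(≡3), b=7^2·(≡1) mod 7; (3|7)=-1, (1|7)=+1; (−1)^{2·2·3}·(-1)^2·(+1)^2 = +1.
v=11: a=11^-2·(≡3), b=11^-4·(≡5) mod 11; (3|11)=+1, (5|11)=+1; (−1)^{-2·-4·5}·(+1)^-4·(+1)^-2 = +1.
v=5: a=5^-2·(≡1), b=5^0·(≡3) mod 5; (1|5)=+1, (3|5)=-1; (−1)^{-2·0·2}·(+1)^0·(-1)^-2 = +1.
v=31: a=31^1·(≡20), b=31^2·(≡12) mod 31; (20|31)=+1, (12|31)=-1; (−1)^{1·2·15}·(+1)^2·(-1)^1 = -1.
v=23: a=23^3·(≡17), b=23^5·(≡1) mod 23; (17|23)=-1, (1|23)=+1; (−1)^{3·5·11}·(-1)^5·(+1)^3 = +1.
v=19: a=19^-2·(≡7), b=19^-4·(≡1) mod 19; (7|19)=+1, (1|19)=+1; (−1)^{-2·-4·9}·(+1)^-4·(+1)^-2 = +1.
v=29: a=29^0·(≡25), b=29^-2·(≡20) mod 29; (25|29)=+1, (20|29)=+1; (−1)^{0·-2·14}·(+1)^-2·(+1)^0 = +1.
|Ram(26381, 23)| = 2, even; anisotropic at {31, 37}.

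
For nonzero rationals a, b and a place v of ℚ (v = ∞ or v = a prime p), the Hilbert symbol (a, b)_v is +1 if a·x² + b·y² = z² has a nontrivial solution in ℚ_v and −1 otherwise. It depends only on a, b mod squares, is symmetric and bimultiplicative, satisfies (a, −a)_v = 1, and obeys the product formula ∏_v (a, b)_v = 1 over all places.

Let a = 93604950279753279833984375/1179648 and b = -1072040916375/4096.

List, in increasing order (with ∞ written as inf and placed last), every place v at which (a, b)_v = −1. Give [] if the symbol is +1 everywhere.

[5, 17]

Mod squares: a ≡ 190, b ≡ -53295. Check v ∈ {∞, 2, 3, 5, 11, 13, 17, 19, 23}.
v=17: a=17^2·(≡7), b=17^1·(≡12) mod 17; (7|17)=-1, (12|17)=-1; (−1)^{2·1·8}·(-1)^1·(-1)^2 = -1.
v=5: a=5^11·(≡2), b=5^3·(≡4) mod 5; (2|5)=-1, (4|5)=+1; (−1)^{11·3·2}·(-1)^3·(+1)^11 = -1.
v=∞: 190 > 0 and -53295 < 0  ⇒  (a,b)_∞ = +1.
v=11: a=11^2·(≡4), b=11^1·(≡8) mod 11; (4|11)=+1, (8|11)=-1; (−1)^{2·1·5}·(+1)^1·(-1)^2 = +1.
v=3: a=3^-2·(≡1), b=3^3·(≡1) mod 3; (1|3)=+1, (1|3)=+1; (−1)^{-2·3·1}·(+1)^3·(+1)^-2 = +1.
v=19: a=19^3·(≡14), b=19^1·(≡11) mod 19; (14|19)=-1, (11|19)=+1; (−1)^{3·1·9}·(-1)^1·(+1)^3 = +1.
v=13: a=13^4·(≡8), b=13^2·(≡11) mod 13; (8|13)=-1, (11|13)=-1; (−1)^{4·2·6}·(-1)^2·(-1)^4 = +1.
v=2: v_2(a)=-17, v_2(b)=-12; units ≡ 7, 1 (mod 8); ε·ε+αω+βω = 1·0+-17·0+-12·0 ≡ 0  ⇒  (a,b)_2 = +1.
v=23: a=23^4·(≡18), b=23^2·(≡11) mod 23; (18|23)=+1, (11|23)=-1; (−1)^{4·2·11}·(+1)^2·(-1)^4 = +1.
Ram(190, -53295) = {5, 17}; no ℚ_5-point on the conic.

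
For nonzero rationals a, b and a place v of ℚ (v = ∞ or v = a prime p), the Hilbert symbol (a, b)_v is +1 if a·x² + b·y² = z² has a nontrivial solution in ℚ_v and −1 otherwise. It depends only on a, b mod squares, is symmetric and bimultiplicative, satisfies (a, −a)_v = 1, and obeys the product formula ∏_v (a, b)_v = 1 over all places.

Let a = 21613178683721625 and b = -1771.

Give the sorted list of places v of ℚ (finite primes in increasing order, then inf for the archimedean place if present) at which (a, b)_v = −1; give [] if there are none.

[3, 17, 19, 23]

(a, b) ≡ (373065, -1771) mod (ℚ^×)²; places V = {2, 3, 5, 7, 11, 13, 17, 19, 23, ∞}.
(a,b)_3: α=1, u≡2; β=0, v≡2 (mod 3); (2|3)=-1, (2|3)=-1; sign (−1)^0·-1^0·-1^1 = -1.
(a,b)_∞: sgn(373065)=+, sgn(-1771)=−, so +1.
(a,b)_13: α=2, u≡10; β=0, v≡10 (mod 13); (10|13)=+1, (10|13)=+1; sign (−1)^0·+1^0·+1^2 = +1.
(a,b)_11: α=1, u≡10; β=1, v≡4 (mod 11); (10|11)=-1, (4|11)=+1; sign (−1)^1·-1^1·+1^1 = +1.
(a,b)_17: α=1, u≡8; β=0, v≡14 (mod 17); (8|17)=+1, (14|17)=-1; sign (−1)^0·+1^0·-1^1 = -1.
(a,b)_7: α=3, u≡4; β=1, v≡6 (mod 7); (4|7)=+1, (6|7)=-1; sign (−1)^1·+1^1·-1^3 = +1.
(a,b)_19: α=1, u≡15; β=0, v≡15 (mod 19); (15|19)=-1, (15|19)=-1; sign (−1)^0·-1^0·-1^1 = -1.
(a,b)_5: α=3, u≡3; β=0, v≡4 (mod 5); (3|5)=-1, (4|5)=+1; sign (−1)^0·-1^0·+1^3 = +1.
(a,b)_23: α=4, u≡10; β=1, v≡15 (mod 23); (10|23)=-1, (15|23)=-1; sign (−1)^0·-1^1·-1^4 = -1.
(a,b)_2: α=0, β=0; u≡1, v≡5 (mod 8); ε(u)ε(v)=0·0, αω(v)=0·1, βω(u)=0·0; sum ≡ 0  ⇒  +1.
Ram(373065, -1771) = {3, 17, 19, 23}; no ℚ_3-point on the conic.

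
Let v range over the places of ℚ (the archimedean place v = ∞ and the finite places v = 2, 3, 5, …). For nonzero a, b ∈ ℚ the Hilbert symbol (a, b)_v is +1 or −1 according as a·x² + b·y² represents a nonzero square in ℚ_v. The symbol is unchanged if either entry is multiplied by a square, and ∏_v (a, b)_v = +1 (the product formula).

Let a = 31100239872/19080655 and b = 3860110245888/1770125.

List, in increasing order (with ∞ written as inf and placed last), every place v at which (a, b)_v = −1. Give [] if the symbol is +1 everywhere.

[2, 3, 11, 19]

(a, b) ≡ (4290, 56810) mod (ℚ^×)²; places V = {2, 3, 5, 7, 11, 13, 17, 19, 23, 31, ∞}.
(a,b)_23: α=0, u≡9; β=1, v≡6 (mod 23); (9|23)=+1, (6|23)=+1; sign (−1)^0·+1^1·+1^0 = +1.
(a,b)_5: α=-1, u≡2; β=-3, v≡3 (mod 5); (2|5)=-1, (3|5)=-1; sign (−1)^0·-1^-3·-1^-1 = +1.
(a,b)_7: α=0, u≡5; β=-2, v≡3 (mod 7); (5|7)=-1, (3|7)=-1; sign (−1)^0·-1^-2·-1^0 = +1.
(a,b)_2: α=19, β=23; u≡1, v≡5 (mod 8); ε(u)ε(v)=0·0, αω(v)=19·1, βω(u)=23·0; sum ≡ 1  ⇒  -1.
(a,b)_3: α=3, u≡2; β=4, v≡2 (mod 3); (2|3)=-1, (2|3)=-1; sign (−1)^0·-1^4·-1^3 = -1.
(a,b)_13: α=3, u≡7; β=1, v≡2 (mod 13); (7|13)=-1, (2|13)=-1; sign (−1)^0·-1^1·-1^3 = +1.
(a,b)_∞: sgn(4290)=+, sgn(56810)=+, so +1.
(a,b)_31: α=-2, u≡15; β=0, v≡4 (mod 31); (15|31)=-1, (4|31)=+1; sign (−1)^0·-1^0·+1^-2 = +1.
(a,b)_17: α=0, u≡6; β=-2, v≡9 (mod 17); (6|17)=-1, (9|17)=+1; sign (−1)^0·-1^-2·+1^0 = +1.
(a,b)_19: α=-2, u≡12; β=1, v≡4 (mod 19); (12|19)=-1, (4|19)=+1; sign (−1)^0·-1^1·+1^-2 = -1.
(a,b)_11: α=-1, u≡5; β=0, v≡10 (mod 11); (5|11)=+1, (10|11)=-1; sign (−1)^0·+1^0·-1^-1 = -1.
(4290, 56810 / ℚ) ramifies at {2, 3, 11, 19}: a division algebra.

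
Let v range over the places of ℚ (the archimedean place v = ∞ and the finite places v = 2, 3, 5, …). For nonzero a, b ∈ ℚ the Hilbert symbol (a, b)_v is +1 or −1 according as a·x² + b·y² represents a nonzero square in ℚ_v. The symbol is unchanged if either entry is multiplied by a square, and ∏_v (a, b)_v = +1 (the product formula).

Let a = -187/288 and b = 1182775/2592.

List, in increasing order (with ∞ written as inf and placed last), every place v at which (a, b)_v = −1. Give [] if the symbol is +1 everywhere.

[2, 23]

Mod squares: a ≡ -374, b ≡ 782. Check v ∈ {∞, 2, 3, 5, 11, 17, 23}.
v=3: a=3^-2·(≡1), b=3^-4·(≡2) mod 3; (1|3)=+1, (2|3)=-1; (−1)^{-2·-4·1}·(+1)^-4·(-1)^-2 = +1.
v=2: v_2(a)=-5, v_2(b)=-5; units ≡ 5, 7 (mod 8); ε·ε+αω+βω = 0·1+-5·0+-5·1 ≡ 1  ⇒  (a,b)_2 = -1.
v=∞: -374 < 0 and 782 > 0  ⇒  (a,b)_∞ = +1.
v=23: a=23^0·(≡17), b=23^1·(≡7) mod 23; (17|23)=-1, (7|23)=-1; (−1)^{0·1·11}·(-1)^1·(-1)^0 = -1.
v=5: a=5^0·(≡1), b=5^2·(≡3) mod 5; (1|5)=+1, (3|5)=-1; (−1)^{0·2·2}·(+1)^2·(-1)^0 = +1.
v=11: a=11^1·(≡8), b=11^2·(≡1) mod 11; (8|11)=-1, (1|11)=+1; (−1)^{1·2·5}·(-1)^2·(+1)^1 = +1.
v=17: a=17^1·(≡11), b=17^1·(≡12) mod 17; (11|17)=-1, (12|17)=-1; (−1)^{1·1·8}·(-1)^1·(-1)^1 = +1.
Ram(-374, 782) = {2, 23}; no ℚ_2-point on the conic.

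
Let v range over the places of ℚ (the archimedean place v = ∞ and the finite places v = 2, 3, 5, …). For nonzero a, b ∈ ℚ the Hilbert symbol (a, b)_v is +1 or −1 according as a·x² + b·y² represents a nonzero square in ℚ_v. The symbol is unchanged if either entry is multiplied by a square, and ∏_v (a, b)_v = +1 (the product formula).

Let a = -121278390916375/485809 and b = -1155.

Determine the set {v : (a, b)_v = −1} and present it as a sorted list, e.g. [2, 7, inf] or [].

[3, inf]

Mod squares: a ≡ -55, b ≡ -1155. Check v ∈ {∞, 2, 3, 5, 7, 11, 17, 19, 29, 41}.
v=2: v_2(a)=0, v_2(b)=0; units ≡ 1, 5 (mod 8); ε·ε+αω+βω = 0·0+0·1+0·0 ≡ 0  ⇒  (a,b)_2 = +1.
v=29: a=29^2·(≡11), b=29^0·(≡5) mod 29; (11|29)=-1, (5|29)=+1; (−1)^{2·0·14}·(-1)^0·(+1)^2 = +1.
v=∞: -55 < 0 and -1155 < 0  ⇒  (a,b)_∞ = -1.
v=7: a=7^4·(≡2), b=7^1·(≡3) mod 7; (2|7)=+1, (3|7)=-1; (−1)^{4·1·3}·(+1)^1·(-1)^4 = +1.
v=5: a=5^3·(≡1), b=5^1·(≡4) mod 5; (1|5)=+1, (4|5)=+1; (−1)^{3·1·2}·(+1)^1·(+1)^3 = +1.
v=11: a=11^3·(≡2), b=11^1·(≡5) mod 11; (2|11)=-1, (5|11)=+1; (−1)^{3·1·5}·(-1)^1·(+1)^3 = +1.
v=41: a=41^-2·(≡26), b=41^0·(≡34) mod 41; (26|41)=-1, (34|41)=-1; (−1)^{-2·0·20}·(-1)^0·(-1)^-2 = +1.
v=17: a=17^-2·(≡16), b=17^0·(≡1) mod 17; (16|17)=+1, (1|17)=+1; (−1)^{-2·0·8}·(+1)^0·(+1)^-2 = +1.
v=19: a=19^2·(≡12), b=19^0·(≡4) mod 19; (12|19)=-1, (4|19)=+1; (−1)^{2·0·9}·(-1)^0·(+1)^2 = +1.
v=3: a=3^0·(≡2), b=3^1·(≡2) mod 3; (2|3)=-1, (2|3)=-1; (−1)^{0·1·1}·(-1)^1·(-1)^0 = -1.
Ram(-55, -1155) = {3, ∞}; no ℚ_3-point on the conic.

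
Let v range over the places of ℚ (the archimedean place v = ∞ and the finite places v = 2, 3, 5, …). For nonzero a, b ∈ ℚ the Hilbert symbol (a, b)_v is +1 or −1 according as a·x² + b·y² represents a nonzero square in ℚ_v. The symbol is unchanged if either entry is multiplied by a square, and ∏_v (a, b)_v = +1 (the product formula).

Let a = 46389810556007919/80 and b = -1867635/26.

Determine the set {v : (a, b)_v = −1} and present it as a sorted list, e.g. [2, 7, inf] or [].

(a, b) ≡ (1155, -910) mod (ℚ^×)²; places V = {2, 3, 5, 7, 11, 13, ∞}.
(a,b)_13: α=4, u≡6; β=-1, v≡5 (mod 13); (6|13)=-1, (5|13)=-1; sign (−1)^0·-1^-1·-1^4 = -1.
(a,b)_5: α=-1, u≡4; β=1, v≡3 (mod 5); (4|5)=+1, (3|5)=-1; sign (−1)^0·+1^1·-1^-1 = -1.
(a,b)_∞: sgn(1155)=+, sgn(-910)=−, so +1.
(a,b)_7: α=3, u≡2; β=3, v≡3 (mod 7); (2|7)=+1, (3|7)=-1; sign (−1)^1·+1^3·-1^3 = +1.
(a,b)_2: α=-4, β=-1; u≡3, v≡1 (mod 8); ε(u)ε(v)=1·0, αω(v)=-4·0, βω(u)=-1·1; sum ≡ 1  ⇒  -1.
(a,b)_3: α=5, u≡1; β=2, v≡2 (mod 3); (1|3)=+1, (2|3)=-1; sign (−1)^0·+1^2·-1^5 = -1.
(a,b)_11: α=7, u≡7; β=2, v≡5 (mod 11); (7|11)=-1, (5|11)=+1; sign (−1)^0·-1^2·+1^7 = +1.
|Ram(1155, -910)| = 4, even; anisotropic at {2, 3, 5, 13}.

[2, 3, 5, 13]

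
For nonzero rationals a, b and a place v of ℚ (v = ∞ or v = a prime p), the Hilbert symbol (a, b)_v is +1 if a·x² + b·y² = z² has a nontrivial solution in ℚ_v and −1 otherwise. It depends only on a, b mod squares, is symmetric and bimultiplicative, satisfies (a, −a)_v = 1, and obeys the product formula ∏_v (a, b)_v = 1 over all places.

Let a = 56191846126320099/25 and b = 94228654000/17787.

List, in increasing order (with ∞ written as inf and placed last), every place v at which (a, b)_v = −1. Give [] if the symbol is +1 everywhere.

[3, 17]

(a, b) ≡ (299, 7905) mod (ℚ^×)²; places V = {2, 3, 5, 7, 11, 13, 17, 23, 29, 31, ∞}.
(a,b)_3: α=2, u≡2; β=-1, v≡1 (mod 3); (2|3)=-1, (1|3)=+1; sign (−1)^0·-1^-1·+1^2 = -1.
(a,b)_29: α=2, u≡7; β=0, v≡3 (mod 29); (7|29)=+1, (3|29)=-1; sign (−1)^0·+1^0·-1^2 = +1.
(a,b)_11: α=0, u≡10; β=-2, v≡2 (mod 11); (10|11)=-1, (2|11)=-1; sign (−1)^0·-1^-2·-1^0 = +1.
(a,b)_13: α=3, u≡4; β=2, v≡10 (mod 13); (4|13)=+1, (10|13)=+1; sign (−1)^0·+1^2·+1^3 = +1.
(a,b)_5: α=-2, u≡4; β=3, v≡1 (mod 5); (4|5)=+1, (1|5)=+1; sign (−1)^0·+1^3·+1^-2 = +1.
(a,b)_17: α=2, u≡12; β=1, v≡3 (mod 17); (12|17)=-1, (3|17)=-1; sign (−1)^0·-1^1·-1^2 = -1.
(a,b)_7: α=0, u≡5; β=-2, v≡2 (mod 7); (5|7)=-1, (2|7)=+1; sign (−1)^0·-1^-2·+1^0 = +1.
(a,b)_31: α=2, u≡4; β=1, v≡28 (mod 31); (4|31)=+1, (28|31)=+1; sign (−1)^0·+1^1·+1^2 = +1.
(a,b)_2: α=0, β=4; u≡3, v≡1 (mod 8); ε(u)ε(v)=1·0, αω(v)=0·0, βω(u)=4·1; sum ≡ 0  ⇒  +1.
(a,b)_23: α=3, u≡2; β=2, v≡2 (mod 23); (2|23)=+1, (2|23)=+1; sign (−1)^0·+1^2·+1^3 = +1.
(a,b)_∞: sgn(299)=+, sgn(7905)=+, so +1.
|Ram(299, 7905)| = 2, even; anisotropic at {3, 17}.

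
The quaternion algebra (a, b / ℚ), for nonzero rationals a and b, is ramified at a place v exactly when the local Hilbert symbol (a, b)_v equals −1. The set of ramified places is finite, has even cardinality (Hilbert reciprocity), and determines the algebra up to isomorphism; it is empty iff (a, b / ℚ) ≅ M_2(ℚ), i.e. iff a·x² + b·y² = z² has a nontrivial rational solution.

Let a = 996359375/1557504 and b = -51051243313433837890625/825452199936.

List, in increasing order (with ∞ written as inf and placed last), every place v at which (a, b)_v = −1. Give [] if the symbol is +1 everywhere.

(a, b) ≡ (527, -17) mod (ℚ^×)²; places V = {2, 3, 5, 7, 11, 13, 17, 31, ∞}.
(a,b)_17: α=1, u≡6; β=3, v≡9 (mod 17); (6|17)=-1, (9|17)=+1; sign (−1)^0·-1^3·+1^1 = -1.
(a,b)_3: α=-2, u≡2; β=-2, v≡1 (mod 3); (2|3)=-1, (1|3)=+1; sign (−1)^0·-1^-2·+1^-2 = +1.
(a,b)_2: α=-10, β=-16; u≡7, v≡7 (mod 8); ε(u)ε(v)=1·1, αω(v)=-10·0, βω(u)=-16·0; sum ≡ 1  ⇒  -1.
(a,b)_∞: sgn(527)=+, sgn(-17)=−, so +1.
(a,b)_11: α=2, u≡2; β=6, v≡1 (mod 11); (2|11)=-1, (1|11)=+1; sign (−1)^0·-1^6·+1^2 = +1.
(a,b)_7: α=0, u≡1; β=-2, v≡2 (mod 7); (1|7)=+1, (2|7)=+1; sign (−1)^0·+1^-2·+1^0 = +1.
(a,b)_31: α=1, u≡21; β=2, v≡7 (mod 31); (21|31)=-1, (7|31)=+1; sign (−1)^0·-1^2·+1^1 = +1.
(a,b)_5: α=6, u≡3; β=14, v≡2 (mod 5); (3|5)=-1, (2|5)=-1; sign (−1)^0·-1^14·-1^6 = +1.
(a,b)_13: α=-2, u≡2; β=-4, v≡9 (mod 13); (2|13)=-1, (9|13)=+1; sign (−1)^0·-1^-4·+1^-2 = +1.
|Ram(527, -17)| = 2, even; anisotropic at {2, 17}.

[2, 17]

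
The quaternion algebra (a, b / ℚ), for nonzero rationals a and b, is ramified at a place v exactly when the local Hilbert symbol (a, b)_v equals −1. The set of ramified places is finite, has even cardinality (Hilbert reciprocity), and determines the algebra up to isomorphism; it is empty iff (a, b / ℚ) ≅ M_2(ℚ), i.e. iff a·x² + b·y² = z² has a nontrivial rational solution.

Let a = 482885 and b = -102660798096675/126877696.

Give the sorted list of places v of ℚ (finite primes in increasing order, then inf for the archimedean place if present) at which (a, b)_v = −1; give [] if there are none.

[5, 17, 19, 23]

Mod squares: a ≡ 482885, b ≡ -1153243. Check v ∈ {∞, 2, 3, 5, 7, 11, 13, 17, 19, 23, 29, 37}.
v=13: a=13^1·(≡4), b=13^1·(≡10) mod 13; (4|13)=+1, (10|13)=+1; (−1)^{1·1·6}·(+1)^1·(+1)^1 = +1.
v=2: v_2(a)=0, v_2(b)=-20; units ≡ 5, 5 (mod 8); ε·ε+αω+βω = 0·0+0·1+-20·1 ≡ 0  ⇒  (a,b)_2 = +1.
v=3: a=3^0·(≡2), b=3^2·(≡2) mod 3; (2|3)=-1, (2|3)=-1; (−1)^{0·2·1}·(-1)^2·(-1)^0 = +1.
v=∞: 482885 > 0 and -1153243 < 0  ⇒  (a,b)_∞ = +1.
v=17: a=17^1·(≡15), b=17^2·(≡14) mod 17; (15|17)=+1, (14|17)=-1; (−1)^{1·2·8}·(+1)^2·(-1)^1 = -1.
v=19: a=19^1·(≡12), b=19^1·(≡2) mod 19; (12|19)=-1, (2|19)=-1; (−1)^{1·1·9}·(-1)^1·(-1)^1 = -1.
v=11: a=11^0·(≡7), b=11^-2·(≡6) mod 11; (7|11)=-1, (6|11)=-1; (−1)^{0·-2·5}·(-1)^-2·(-1)^0 = +1.
v=5: a=5^1·(≡2), b=5^2·(≡3) mod 5; (2|5)=-1, (3|5)=-1; (−1)^{1·2·2}·(-1)^2·(-1)^1 = -1.
v=37: a=37^0·(≡35), b=37^2·(≡33) mod 37; (35|37)=-1, (33|37)=+1; (−1)^{0·2·18}·(-1)^2·(+1)^0 = +1.
v=23: a=23^1·(≡19), b=23^1·(≡14) mod 23; (19|23)=-1, (14|23)=-1; (−1)^{1·1·11}·(-1)^1·(-1)^1 = -1.
v=29: a=29^0·(≡6), b=29^1·(≡17) mod 29; (6|29)=+1, (17|29)=-1; (−1)^{0·1·14}·(+1)^1·(-1)^0 = +1.
v=7: a=7^0·(≡4), b=7^1·(≡3) mod 7; (4|7)=+1, (3|7)=-1; (−1)^{0·1·3}·(+1)^1·(-1)^0 = +1.
(482885, -1153243 / ℚ) ramifies at {5, 17, 19, 23}: a division algebra.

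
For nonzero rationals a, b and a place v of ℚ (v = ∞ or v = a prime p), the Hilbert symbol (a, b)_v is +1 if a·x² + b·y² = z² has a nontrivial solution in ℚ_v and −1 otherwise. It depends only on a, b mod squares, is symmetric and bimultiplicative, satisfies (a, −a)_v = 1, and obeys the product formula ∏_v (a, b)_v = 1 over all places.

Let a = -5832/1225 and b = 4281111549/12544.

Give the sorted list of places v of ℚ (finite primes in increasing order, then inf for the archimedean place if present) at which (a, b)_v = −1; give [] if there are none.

[2, 13]

Mod squares: a ≡ -2, b ≡ 429. Check v ∈ {∞, 2, 3, 5, 7, 11, 13}.
v=7: a=7^-2·(≡5), b=7^-2·(≡2) mod 7; (5|7)=-1, (2|7)=+1; (−1)^{-2·-2·3}·(-1)^-2·(+1)^-2 = +1.
v=3: a=3^6·(≡1), b=3^11·(≡2) mod 3; (1|3)=+1, (2|3)=-1; (−1)^{6·11·1}·(+1)^11·(-1)^6 = +1.
v=∞: -2 < 0 and 429 > 0  ⇒  (a,b)_∞ = +1.
v=13: a=13^0·(≡6), b=13^3·(≡5) mod 13; (6|13)=-1, (5|13)=-1; (−1)^{0·3·6}·(-1)^3·(-1)^0 = -1.
v=5: a=5^-2·(≡2), b=5^0·(≡1) mod 5; (2|5)=-1, (1|5)=+1; (−1)^{-2·0·2}·(-1)^0·(+1)^-2 = +1.
v=11: a=11^0·(≡5), b=11^1·(≡6) mod 11; (5|11)=+1, (6|11)=-1; (−1)^{0·1·5}·(+1)^1·(-1)^0 = +1.
v=2: v_2(a)=3, v_2(b)=-8; units ≡ 7, 5 (mod 8); ε·ε+αω+βω = 1·0+3·1+-8·0 ≡ 1  ⇒  (a,b)_2 = -1.
(-2, 429 / ℚ) ramifies at {2, 13}: a division algebra.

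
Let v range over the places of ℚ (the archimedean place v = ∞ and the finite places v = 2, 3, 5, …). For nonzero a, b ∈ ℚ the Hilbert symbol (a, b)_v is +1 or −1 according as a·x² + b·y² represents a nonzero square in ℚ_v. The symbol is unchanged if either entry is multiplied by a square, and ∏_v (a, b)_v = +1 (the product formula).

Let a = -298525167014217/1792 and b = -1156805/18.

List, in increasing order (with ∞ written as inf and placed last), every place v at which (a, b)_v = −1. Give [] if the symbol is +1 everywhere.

(a, b) ≡ (-231, -10) mod (ℚ^×)²; places V = {2, 3, 5, 7, 11, 13, 37, ∞}.
(a,b)_13: α=6, u≡4; β=2, v≡9 (mod 13); (4|13)=+1, (9|13)=+1; sign (−1)^0·+1^2·+1^6 = +1.
(a,b)_2: α=-8, β=-1; u≡1, v≡3 (mod 8); ε(u)ε(v)=0·1, αω(v)=-8·1, βω(u)=-1·0; sum ≡ 0  ⇒  +1.
(a,b)_7: α=-1, u≡1; β=0, v≡2 (mod 7); (1|7)=+1, (2|7)=+1; sign (−1)^0·+1^0·+1^-1 = +1.
(a,b)_11: α=1, u≡4; β=0, v≡3 (mod 11); (4|11)=+1, (3|11)=+1; sign (−1)^0·+1^0·+1^1 = +1.
(a,b)_5: α=0, u≡4; β=1, v≡3 (mod 5); (4|5)=+1, (3|5)=-1; sign (−1)^0·+1^1·-1^0 = +1.
(a,b)_3: α=1, u≡1; β=-2, v≡2 (mod 3); (1|3)=+1, (2|3)=-1; sign (−1)^0·+1^-2·-1^1 = -1.
(a,b)_37: α=4, u≡12; β=2, v≡25 (mod 37); (12|37)=+1, (25|37)=+1; sign (−1)^0·+1^2·+1^4 = +1.
(a,b)_∞: sgn(-231)=−, sgn(-10)=−, so -1.
Ram(-231, -10) = {3, ∞}; no ℚ_3-point on the conic.

[3, inf]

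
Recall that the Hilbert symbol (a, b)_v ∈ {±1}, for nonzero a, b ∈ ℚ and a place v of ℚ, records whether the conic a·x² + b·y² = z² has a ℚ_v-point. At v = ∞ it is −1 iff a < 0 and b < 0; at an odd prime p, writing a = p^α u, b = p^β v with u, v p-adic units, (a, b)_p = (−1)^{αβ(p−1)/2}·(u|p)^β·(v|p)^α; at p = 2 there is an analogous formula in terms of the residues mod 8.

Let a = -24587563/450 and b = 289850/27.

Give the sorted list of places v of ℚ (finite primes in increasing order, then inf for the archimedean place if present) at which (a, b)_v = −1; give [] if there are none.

[2, 11, 13, 29]

Mod squares: a ≡ -8294, b ≡ 34782. Check v ∈ {∞, 2, 3, 5, 7, 11, 13, 17, 29, 31}.
v=7: a=7^2·(≡4), b=7^0·(≡6) mod 7; (4|7)=+1, (6|7)=-1; (−1)^{2·0·3}·(+1)^0·(-1)^2 = +1.
v=29: a=29^1·(≡23), b=29^0·(≡17) mod 29; (23|29)=+1, (17|29)=-1; (−1)^{1·0·14}·(+1)^0·(-1)^1 = -1.
v=3: a=3^-2·(≡1), b=3^-3·(≡2) mod 3; (1|3)=+1, (2|3)=-1; (−1)^{-2·-3·1}·(+1)^-3·(-1)^-2 = +1.
v=5: a=5^-2·(≡4), b=5^2·(≡2) mod 5; (4|5)=+1, (2|5)=-1; (−1)^{-2·2·2}·(+1)^2·(-1)^-2 = +1.
v=∞: -8294 < 0 and 34782 > 0  ⇒  (a,b)_∞ = +1.
v=11: a=11^3·(≡4), b=11^1·(≡1) mod 11; (4|11)=+1, (1|11)=+1; (−1)^{3·1·5}·(+1)^1·(+1)^3 = -1.
v=31: a=31^0·(≡19), b=31^1·(≡3) mod 31; (19|31)=+1, (3|31)=-1; (−1)^{0·1·15}·(+1)^1·(-1)^0 = +1.
v=17: a=17^0·(≡8), b=17^1·(≡5) mod 17; (8|17)=+1, (5|17)=-1; (−1)^{0·1·8}·(+1)^1·(-1)^0 = +1.
v=13: a=13^1·(≡4), b=13^0·(≡2) mod 13; (4|13)=+1, (2|13)=-1; (−1)^{1·0·6}·(+1)^0·(-1)^1 = -1.
v=2: v_2(a)=-1, v_2(b)=1; units ≡ 5, 7 (mod 8); ε·ε+αω+βω = 0·1+-1·0+1·1 ≡ 1  ⇒  (a,b)_2 = -1.
|Ram(-8294, 34782)| = 4, even; anisotropic at {2, 11, 13, 29}.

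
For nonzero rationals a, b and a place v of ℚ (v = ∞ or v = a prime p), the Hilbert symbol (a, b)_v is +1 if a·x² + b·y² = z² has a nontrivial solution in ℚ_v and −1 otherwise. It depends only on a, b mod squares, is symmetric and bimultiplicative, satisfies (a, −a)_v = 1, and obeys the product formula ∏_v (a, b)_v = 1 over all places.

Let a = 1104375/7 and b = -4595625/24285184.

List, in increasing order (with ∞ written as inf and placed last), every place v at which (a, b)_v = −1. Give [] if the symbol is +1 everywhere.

[3, 43]

Mod squares: a ≡ 12369, b ≡ -817. Check v ∈ {∞, 2, 3, 5, 7, 11, 19, 31, 43}.
v=5: a=5^4·(≡1), b=5^4·(≡3) mod 5; (1|5)=+1, (3|5)=-1; (−1)^{4·4·2}·(+1)^4·(-1)^4 = +1.
v=11: a=11^0·(≡9), b=11^-2·(≡6) mod 11; (9|11)=+1, (6|11)=-1; (−1)^{0·-2·5}·(+1)^-2·(-1)^0 = +1.
v=2: v_2(a)=0, v_2(b)=-12; units ≡ 1, 7 (mod 8); ε·ε+αω+βω = 0·1+0·0+-12·0 ≡ 0  ⇒  (a,b)_2 = +1.
v=43: a=43^0·(≡7), b=43^1·(≡16) mod 43; (7|43)=-1, (16|43)=+1; (−1)^{0·1·21}·(-1)^1·(+1)^0 = -1.
v=19: a=19^1·(≡6), b=19^1·(≡3) mod 19; (6|19)=+1, (3|19)=-1; (−1)^{1·1·9}·(+1)^1·(-1)^1 = +1.
v=7: a=7^-1·(≡6), b=7^-2·(≡4) mod 7; (6|7)=-1, (4|7)=+1; (−1)^{-1·-2·3}·(-1)^-2·(+1)^-1 = +1.
v=3: a=3^1·(≡1), b=3^2·(≡2) mod 3; (1|3)=+1, (2|3)=-1; (−1)^{1·2·1}·(+1)^2·(-1)^1 = -1.
v=∞: 12369 > 0 and -817 < 0  ⇒  (a,b)_∞ = +1.
v=31: a=31^1·(≡23), b=31^0·(≡1) mod 31; (23|31)=-1, (1|31)=+1; (−1)^{1·0·15}·(-1)^0·(+1)^1 = +1.
|Ram(12369, -817)| = 2, even; anisotropic at {3, 43}.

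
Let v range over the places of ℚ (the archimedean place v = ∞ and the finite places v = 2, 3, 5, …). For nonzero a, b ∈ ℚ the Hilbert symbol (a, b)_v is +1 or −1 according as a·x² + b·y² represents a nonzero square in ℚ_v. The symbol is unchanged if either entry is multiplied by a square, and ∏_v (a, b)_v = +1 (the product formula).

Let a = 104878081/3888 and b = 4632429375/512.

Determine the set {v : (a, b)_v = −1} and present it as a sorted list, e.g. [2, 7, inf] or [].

Mod squares: a ≡ 3, b ≡ 14. Check v ∈ {∞, 2, 3, 5, 7, 11, 19}.
v=19: a=19^2·(≡12), b=19^0·(≡12) mod 19; (12|19)=-1, (12|19)=-1; (−1)^{2·0·9}·(-1)^0·(-1)^2 = +1.
v=5: a=5^0·(≡2), b=5^4·(≡1) mod 5; (2|5)=-1, (1|5)=+1; (−1)^{0·4·2}·(-1)^4·(+1)^0 = +1.
v=7: a=7^4·(≡5), b=7^7·(≡4) mod 7; (5|7)=-1, (4|7)=+1; (−1)^{4·7·3}·(-1)^7·(+1)^4 = -1.
v=3: a=3^-5·(≡1), b=3^2·(≡2) mod 3; (1|3)=+1, (2|3)=-1; (−1)^{-5·2·1}·(+1)^2·(-1)^-5 = -1.
v=11: a=11^2·(≡1), b=11^0·(≡4) mod 11; (1|11)=+1, (4|11)=+1; (−1)^{2·0·5}·(+1)^0·(+1)^2 = +1.
v=∞: 3 > 0 and 14 > 0  ⇒  (a,b)_∞ = +1.
v=2: v_2(a)=-4, v_2(b)=-9; units ≡ 3, 7 (mod 8); ε·ε+αω+βω = 1·1+-4·0+-9·1 ≡ 0  ⇒  (a,b)_2 = +1.
(3, 14 / ℚ) ramifies at {3, 7}: a division algebra.

[3, 7]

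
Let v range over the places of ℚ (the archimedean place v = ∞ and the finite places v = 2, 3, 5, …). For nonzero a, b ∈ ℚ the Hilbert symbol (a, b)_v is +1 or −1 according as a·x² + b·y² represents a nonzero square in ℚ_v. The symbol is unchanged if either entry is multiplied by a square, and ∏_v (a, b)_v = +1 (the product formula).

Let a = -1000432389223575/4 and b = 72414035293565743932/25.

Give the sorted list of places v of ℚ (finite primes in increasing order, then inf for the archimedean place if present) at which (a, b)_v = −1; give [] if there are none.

[7, 17]

Mod squares: a ≡ -3927, b ≡ 22287. Check v ∈ {∞, 2, 3, 5, 7, 11, 17, 19, 23}.
v=17: a=17^1·(≡14), b=17^1·(≡1) mod 17; (14|17)=-1, (1|17)=+1; (−1)^{1·1·8}·(-1)^1·(+1)^1 = -1.
v=3: a=3^3·(≡2), b=3^1·(≡1) mod 3; (2|3)=-1, (1|3)=+1; (−1)^{3·1·1}·(-1)^1·(+1)^3 = +1.
v=19: a=19^2·(≡4), b=19^3·(≡13) mod 19; (4|19)=+1, (13|19)=-1; (−1)^{2·3·9}·(+1)^3·(-1)^2 = +1.
v=7: a=7^3·(≡6), b=7^4·(≡5) mod 7; (6|7)=-1, (5|7)=-1; (−1)^{3·4·3}·(-1)^4·(-1)^3 = -1.
v=∞: -3927 < 0 and 22287 > 0  ⇒  (a,b)_∞ = +1.
v=11: a=11^3·(≡2), b=11^6·(≡3) mod 11; (2|11)=-1, (3|11)=+1; (−1)^{3·6·5}·(-1)^6·(+1)^3 = +1.
v=2: v_2(a)=-2, v_2(b)=2; units ≡ 1, 7 (mod 8); ε·ε+αω+βω = 0·1+-2·0+2·0 ≡ 0  ⇒  (a,b)_2 = +1.
v=23: a=23^2·(≡2), b=23^3·(≡2) mod 23; (2|23)=+1, (2|23)=+1; (−1)^{2·3·11}·(+1)^3·(+1)^2 = +1.
v=5: a=5^2·(≡3), b=5^-2·(≡2) mod 5; (3|5)=-1, (2|5)=-1; (−1)^{2·-2·2}·(-1)^-2·(-1)^2 = +1.
(-3927, 22287 / ℚ) ramifies at {7, 17}: a division algebra.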